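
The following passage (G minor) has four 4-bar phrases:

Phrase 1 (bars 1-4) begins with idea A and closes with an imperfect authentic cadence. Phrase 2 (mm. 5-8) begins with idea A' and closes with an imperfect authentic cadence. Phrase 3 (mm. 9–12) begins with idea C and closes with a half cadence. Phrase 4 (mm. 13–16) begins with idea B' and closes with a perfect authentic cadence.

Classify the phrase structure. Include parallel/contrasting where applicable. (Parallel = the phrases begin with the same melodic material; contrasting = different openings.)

contrasting double period

Four phrases in two halves: the first half (measures 1-8) ends with an imperfect authentic cadence, the second (mm. 9-16) with a perfect authentic cadence — a large antecedent–consequent pair, i.e. a double period.
Phrase 3 begins with different material from phrase 1, making it contrasting.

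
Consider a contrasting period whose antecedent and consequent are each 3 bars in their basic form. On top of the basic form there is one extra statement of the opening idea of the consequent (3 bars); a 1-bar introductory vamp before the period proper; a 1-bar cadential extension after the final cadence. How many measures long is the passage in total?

11 measures

Basic contrasting period: 3 + 3 = 6 bars.
6 (basic form) + 3 (extra statement) + 1 (introduction) + 1 (cadential extension) = 11.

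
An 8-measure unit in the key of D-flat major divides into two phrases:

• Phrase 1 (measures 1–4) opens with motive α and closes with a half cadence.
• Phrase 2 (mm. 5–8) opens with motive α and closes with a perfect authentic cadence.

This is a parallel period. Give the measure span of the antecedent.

The phrase ending with the weaker cadence (half cadence) is the antecedent; the one ending more conclusively (perfect authentic cadence) is the consequent. The antecedent is measures 1–4.

measures 1–4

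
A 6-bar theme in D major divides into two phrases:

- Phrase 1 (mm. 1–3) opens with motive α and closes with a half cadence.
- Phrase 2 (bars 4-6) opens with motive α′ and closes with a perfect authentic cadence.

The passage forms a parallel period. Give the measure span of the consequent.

The phrase ending with the weaker cadence (half cadence) is the antecedent; the one ending more conclusively (perfect authentic cadence) is the consequent. The consequent is measures 4–6.

measures 4–6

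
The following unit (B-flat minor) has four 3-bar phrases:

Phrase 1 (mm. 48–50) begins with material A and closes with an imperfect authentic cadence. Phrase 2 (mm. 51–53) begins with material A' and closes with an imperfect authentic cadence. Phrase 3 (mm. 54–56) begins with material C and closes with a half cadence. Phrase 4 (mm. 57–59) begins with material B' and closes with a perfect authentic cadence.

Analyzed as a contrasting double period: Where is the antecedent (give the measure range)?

In a double period the four phrases pair into a large antecedent (phrases 1–2, ending imperfect authentic cadence) and a large consequent (phrases 3–4, ending perfect authentic cadence). The antecedent spans measures 48–53.

measures 48–53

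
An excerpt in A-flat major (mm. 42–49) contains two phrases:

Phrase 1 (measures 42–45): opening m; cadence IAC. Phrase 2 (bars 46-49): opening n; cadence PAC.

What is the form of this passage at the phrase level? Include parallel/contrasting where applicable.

Phrase 1 ends with an imperfect authentic cadence (weaker) and phrase 2 with a perfect authentic cadence (stronger): antecedent + consequent = a period.
The two phrases open with different material (m / n), so the period is contrasting.

contrasting period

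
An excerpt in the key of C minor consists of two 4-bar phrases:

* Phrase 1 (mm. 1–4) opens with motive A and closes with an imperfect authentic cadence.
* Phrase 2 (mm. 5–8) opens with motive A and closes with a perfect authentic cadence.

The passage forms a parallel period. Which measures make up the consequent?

The phrase ending with the weaker cadence (imperfect authentic cadence) is the antecedent; the one ending more conclusively (perfect authentic cadence) is the consequent. The consequent is measures 5–8.

measures 5–8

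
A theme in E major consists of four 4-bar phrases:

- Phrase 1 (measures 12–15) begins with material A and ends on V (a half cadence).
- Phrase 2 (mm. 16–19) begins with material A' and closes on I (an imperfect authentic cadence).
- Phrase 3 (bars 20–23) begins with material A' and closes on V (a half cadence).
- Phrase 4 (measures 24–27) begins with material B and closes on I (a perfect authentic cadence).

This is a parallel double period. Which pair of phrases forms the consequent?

In a double period the first pair of phrases (ending imperfect authentic cadence) is the large antecedent and the second pair (ending perfect authentic cadence) is the large consequent; the consequent is phrases 3 and 4.

phrases 3 and 4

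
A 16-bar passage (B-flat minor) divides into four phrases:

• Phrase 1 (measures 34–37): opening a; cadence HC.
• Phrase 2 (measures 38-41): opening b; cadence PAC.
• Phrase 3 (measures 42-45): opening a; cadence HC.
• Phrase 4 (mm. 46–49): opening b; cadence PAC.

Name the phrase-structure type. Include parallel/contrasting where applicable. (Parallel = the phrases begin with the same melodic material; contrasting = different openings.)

The cadence pattern HC–PAC–HC–PAC is weak–strong twice, and phrases 3–4 restate phrases 1–2: a period heard twice, not a double period (which would end weakly at phrase 2).

repeated period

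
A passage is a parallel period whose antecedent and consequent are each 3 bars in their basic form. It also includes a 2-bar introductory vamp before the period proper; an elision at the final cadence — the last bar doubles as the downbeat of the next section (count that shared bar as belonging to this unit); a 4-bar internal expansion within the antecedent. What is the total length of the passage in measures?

Basic parallel period: 3 + 3 = 6 bars.
6 (basic form) + 2 (introduction) + 4 (internal expansion) = 12.
The elision shares a bar with the next section but does not change this unit's count.

12 measures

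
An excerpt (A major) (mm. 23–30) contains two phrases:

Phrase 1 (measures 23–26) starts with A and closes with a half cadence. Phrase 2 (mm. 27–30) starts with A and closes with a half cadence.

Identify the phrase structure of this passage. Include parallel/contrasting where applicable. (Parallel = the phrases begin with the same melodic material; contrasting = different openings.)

Both phrases have the same opening (A) and the same cadence (half cadence): the second is a restatement, not a consequent, so this is a repeated phrase rather than a period.

repeated phrase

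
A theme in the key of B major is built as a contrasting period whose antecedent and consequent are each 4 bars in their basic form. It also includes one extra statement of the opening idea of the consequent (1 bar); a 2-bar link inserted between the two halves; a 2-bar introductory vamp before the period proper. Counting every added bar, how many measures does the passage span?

Basic contrasting period: 4 + 4 = 8 bars.
8 (basic form) + 1 (extra statement) + 2 (link) + 2 (introduction) = 13.

13 measures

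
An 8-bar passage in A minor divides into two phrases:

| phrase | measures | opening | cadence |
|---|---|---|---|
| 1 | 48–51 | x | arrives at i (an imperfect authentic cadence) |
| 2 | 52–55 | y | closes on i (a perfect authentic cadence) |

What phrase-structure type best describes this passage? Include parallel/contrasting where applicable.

contrasting period

Phrase 1 ends with an imperfect authentic cadence (weaker) and phrase 2 with a perfect authentic cadence (stronger): antecedent + consequent = a period.
The two phrases open with different material (x / y), so the period is contrasting.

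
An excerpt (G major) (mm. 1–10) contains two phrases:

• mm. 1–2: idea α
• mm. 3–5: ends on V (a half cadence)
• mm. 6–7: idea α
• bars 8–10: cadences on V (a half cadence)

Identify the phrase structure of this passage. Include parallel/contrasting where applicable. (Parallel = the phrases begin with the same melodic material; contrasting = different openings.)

Both phrases have the same opening (α) and the same cadence (half cadence): the second is a restatement, not a consequent, so this is a repeated phrase rather than a period.

repeated phrase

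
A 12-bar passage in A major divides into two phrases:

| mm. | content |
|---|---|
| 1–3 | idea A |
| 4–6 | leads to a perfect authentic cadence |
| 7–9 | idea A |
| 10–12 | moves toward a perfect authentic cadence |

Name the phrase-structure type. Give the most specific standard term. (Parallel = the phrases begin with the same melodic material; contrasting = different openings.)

Both phrases have the same opening (A) and the same cadence (perfect authentic cadence): the second is a restatement, not a consequent, so this is a repeated phrase rather than a period.

repeated phrase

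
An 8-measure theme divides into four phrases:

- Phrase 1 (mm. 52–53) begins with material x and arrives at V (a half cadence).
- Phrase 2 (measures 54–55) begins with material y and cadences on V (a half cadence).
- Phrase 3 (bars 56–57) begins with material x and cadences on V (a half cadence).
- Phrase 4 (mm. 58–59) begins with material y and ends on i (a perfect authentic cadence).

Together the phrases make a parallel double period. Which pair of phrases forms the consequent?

phrases 3 and 4

In a double period the first pair of phrases (ending half cadence) is the large antecedent and the second pair (ending perfect authentic cadence) is the large consequent; the consequent is phrases 3 and 4.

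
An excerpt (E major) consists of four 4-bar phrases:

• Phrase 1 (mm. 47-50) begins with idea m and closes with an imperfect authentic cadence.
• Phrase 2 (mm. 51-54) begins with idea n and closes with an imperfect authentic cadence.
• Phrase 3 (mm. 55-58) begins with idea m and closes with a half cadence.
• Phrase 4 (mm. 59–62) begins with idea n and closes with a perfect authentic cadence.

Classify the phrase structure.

Four phrases in two halves: the first half (measures 47-54) ends with an imperfect authentic cadence, the second (measures 55–62) with a perfect authentic cadence — a large antecedent–consequent pair, i.e. a double period.
Phrase 3 begins with the same material as phrase 1, making it parallel.

parallel double period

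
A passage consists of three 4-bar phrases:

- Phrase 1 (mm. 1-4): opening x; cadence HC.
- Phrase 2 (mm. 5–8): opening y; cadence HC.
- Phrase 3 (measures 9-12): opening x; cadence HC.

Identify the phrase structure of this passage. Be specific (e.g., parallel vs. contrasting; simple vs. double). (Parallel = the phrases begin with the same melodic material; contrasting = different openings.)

The final phrase closes with a half cadence, which is not stronger than the preceding half cadence; the 3 phrases lack an overall antecedent–consequent design and so form a phrase group.

phrase group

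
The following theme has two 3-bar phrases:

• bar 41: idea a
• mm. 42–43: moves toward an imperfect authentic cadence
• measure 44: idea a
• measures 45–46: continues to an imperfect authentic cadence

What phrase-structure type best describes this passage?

Both phrases have the same opening (a) and the same cadence (imperfect authentic cadence): the second is a restatement, not a consequent, so this is a repeated phrase rather than a period.

repeated phrase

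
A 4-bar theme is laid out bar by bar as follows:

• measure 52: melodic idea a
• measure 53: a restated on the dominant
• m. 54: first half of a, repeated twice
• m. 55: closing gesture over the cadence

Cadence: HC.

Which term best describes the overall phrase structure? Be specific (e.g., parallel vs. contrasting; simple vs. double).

Basic idea (m. 52) + its repetition (bar 53) form the presentation; fragmentation and cadence (bars 54-55) form the continuation — the 4-bar whole is a sentence.

sentence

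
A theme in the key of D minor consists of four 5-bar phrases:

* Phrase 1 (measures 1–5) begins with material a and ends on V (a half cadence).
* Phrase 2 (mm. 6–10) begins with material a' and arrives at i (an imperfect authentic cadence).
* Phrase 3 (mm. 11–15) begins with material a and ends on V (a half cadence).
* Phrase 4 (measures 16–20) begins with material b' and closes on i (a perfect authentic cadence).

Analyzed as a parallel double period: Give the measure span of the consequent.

measures 11–20

In a double period the four phrases pair into a large antecedent (phrases 1–2, ending imperfect authentic cadence) and a large consequent (phrases 3–4, ending perfect authentic cadence). The consequent spans mm. 11-20.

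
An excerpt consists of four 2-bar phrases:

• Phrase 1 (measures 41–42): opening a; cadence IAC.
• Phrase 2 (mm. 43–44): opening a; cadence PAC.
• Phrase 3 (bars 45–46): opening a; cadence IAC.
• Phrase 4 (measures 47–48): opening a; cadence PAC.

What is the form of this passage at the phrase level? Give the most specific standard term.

repeated period

The cadence pattern IAC–PAC–IAC–PAC is weak–strong twice, and phrases 3–4 restate phrases 1–2: a period heard twice, not a double period (which would end weakly at phrase 2).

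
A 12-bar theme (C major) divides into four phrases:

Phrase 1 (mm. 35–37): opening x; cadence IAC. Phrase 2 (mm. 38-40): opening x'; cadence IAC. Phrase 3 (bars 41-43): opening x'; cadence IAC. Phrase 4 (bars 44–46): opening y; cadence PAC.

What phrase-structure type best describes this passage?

parallel double period

Four phrases in two halves: the first half (mm. 35–40) ends with an imperfect authentic cadence, the second (bars 41–46) with a perfect authentic cadence — a large antecedent–consequent pair, i.e. a double period.
Phrase 3 begins with the same material as phrase 1, making it parallel.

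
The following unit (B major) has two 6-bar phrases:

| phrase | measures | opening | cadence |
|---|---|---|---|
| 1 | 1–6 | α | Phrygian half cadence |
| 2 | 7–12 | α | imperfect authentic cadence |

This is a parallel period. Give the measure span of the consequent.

The phrase ending with the weaker cadence (Phrygian half cadence) is the antecedent; the one ending more conclusively (imperfect authentic cadence) is the consequent. The consequent is measures 7–12.

measures 7–12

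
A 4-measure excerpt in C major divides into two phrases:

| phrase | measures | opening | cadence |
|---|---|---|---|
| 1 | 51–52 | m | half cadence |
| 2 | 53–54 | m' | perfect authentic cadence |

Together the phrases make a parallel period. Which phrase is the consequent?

phrase 2

The phrase ending with the weaker cadence (half cadence) is the antecedent; the one ending more conclusively (perfect authentic cadence) is the consequent. The consequent is phrase 2.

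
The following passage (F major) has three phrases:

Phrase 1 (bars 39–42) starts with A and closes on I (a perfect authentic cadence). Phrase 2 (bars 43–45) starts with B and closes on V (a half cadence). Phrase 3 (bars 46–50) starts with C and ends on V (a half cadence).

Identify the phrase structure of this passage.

phrase group

The final phrase closes with a half cadence, which is not stronger than the preceding half cadence; the 3 phrases lack an overall antecedent–consequent design and so form a phrase group.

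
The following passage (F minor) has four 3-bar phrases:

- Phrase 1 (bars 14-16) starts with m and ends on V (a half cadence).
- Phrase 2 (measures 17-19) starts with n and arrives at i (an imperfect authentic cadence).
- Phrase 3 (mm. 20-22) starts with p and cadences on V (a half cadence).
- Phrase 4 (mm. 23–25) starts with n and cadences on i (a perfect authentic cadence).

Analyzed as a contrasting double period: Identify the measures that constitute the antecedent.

In a double period the four phrases pair into a large antecedent (phrases 1–2, ending imperfect authentic cadence) and a large consequent (phrases 3–4, ending perfect authentic cadence). The antecedent spans bars 14–19.

measures 14–19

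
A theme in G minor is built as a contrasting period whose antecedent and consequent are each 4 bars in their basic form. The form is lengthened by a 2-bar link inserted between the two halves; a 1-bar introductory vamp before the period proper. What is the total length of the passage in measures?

11 measures

Basic contrasting period: 4 + 4 = 8 bars.
8 (basic form) + 2 (link) + 1 (introduction) = 11.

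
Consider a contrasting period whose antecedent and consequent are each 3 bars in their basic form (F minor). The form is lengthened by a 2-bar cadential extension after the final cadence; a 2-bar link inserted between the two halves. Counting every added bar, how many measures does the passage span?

Basic contrasting period: 3 + 3 = 6 bars.
6 (basic form) + 2 (cadential extension) + 2 (link) = 10.

10 measures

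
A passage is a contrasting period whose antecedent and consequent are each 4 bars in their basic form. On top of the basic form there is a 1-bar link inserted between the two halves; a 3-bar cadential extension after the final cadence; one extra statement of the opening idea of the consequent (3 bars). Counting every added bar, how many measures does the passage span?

Basic contrasting period: 4 + 4 = 8 bars.
8 (basic form) + 1 (link) + 3 (cadential extension) + 3 (extra statement) = 15.

15 measures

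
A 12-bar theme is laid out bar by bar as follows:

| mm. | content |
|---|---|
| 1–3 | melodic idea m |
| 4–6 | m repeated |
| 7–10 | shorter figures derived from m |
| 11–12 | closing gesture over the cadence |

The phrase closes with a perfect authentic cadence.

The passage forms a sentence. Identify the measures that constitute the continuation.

After the presentation (bars 1-6), the continuation covers the fragmentation through the cadence: bars 7–12.

measures 7–12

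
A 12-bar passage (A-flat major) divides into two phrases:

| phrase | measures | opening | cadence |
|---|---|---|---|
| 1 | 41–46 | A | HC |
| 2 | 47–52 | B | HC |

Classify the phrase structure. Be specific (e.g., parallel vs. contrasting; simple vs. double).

phrase group

The second phrase closes with a half cadence, which is not stronger than the first phrase's half cadence; without a weak→strong cadential pair there is no antecedent–consequent relationship, so this is a phrase group rather than a period.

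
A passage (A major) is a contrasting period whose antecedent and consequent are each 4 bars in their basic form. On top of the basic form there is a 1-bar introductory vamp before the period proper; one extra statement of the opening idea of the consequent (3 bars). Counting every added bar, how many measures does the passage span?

Basic contrasting period: 4 + 4 = 8 bars.
8 (basic form) + 1 (introduction) + 3 (extra statement) = 12.

12 measures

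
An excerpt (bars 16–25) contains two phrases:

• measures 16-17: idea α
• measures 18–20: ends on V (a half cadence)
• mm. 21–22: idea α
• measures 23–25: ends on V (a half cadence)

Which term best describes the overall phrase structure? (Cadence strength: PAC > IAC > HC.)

repeated phrase

Both phrases have the same opening (α) and the same cadence (half cadence): the second is a restatement, not a consequent, so this is a repeated phrase rather than a period.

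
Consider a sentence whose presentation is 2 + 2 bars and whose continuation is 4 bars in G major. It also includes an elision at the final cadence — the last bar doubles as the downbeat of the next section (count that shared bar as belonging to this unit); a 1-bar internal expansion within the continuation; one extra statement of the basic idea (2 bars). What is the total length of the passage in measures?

11 measures

Basic sentence: 2 + 2 + 4 = 8 bars.
8 (basic form) + 1 (internal expansion) + 2 (extra statement) = 11.
The elision shares a bar with the next section but does not change this unit's count.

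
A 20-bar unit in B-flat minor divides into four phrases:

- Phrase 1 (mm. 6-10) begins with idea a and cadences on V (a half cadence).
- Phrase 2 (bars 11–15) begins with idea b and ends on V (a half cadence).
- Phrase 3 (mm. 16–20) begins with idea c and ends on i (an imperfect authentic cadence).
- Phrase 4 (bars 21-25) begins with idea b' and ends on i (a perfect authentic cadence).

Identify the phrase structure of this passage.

contrasting double period

Four phrases in two halves: the first half (mm. 6-15) ends with a half cadence, the second (mm. 16–25) with a perfect authentic cadence — a large antecedent–consequent pair, i.e. a double period.
Phrase 3 begins with different material from phrase 1, making it contrasting.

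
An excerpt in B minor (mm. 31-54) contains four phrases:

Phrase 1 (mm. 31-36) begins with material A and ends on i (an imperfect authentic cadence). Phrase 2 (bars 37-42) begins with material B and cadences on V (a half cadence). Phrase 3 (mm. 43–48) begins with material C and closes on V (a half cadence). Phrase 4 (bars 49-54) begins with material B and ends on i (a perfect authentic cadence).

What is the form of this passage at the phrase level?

Four phrases in two halves: the first half (mm. 31-42) ends with a half cadence, the second (mm. 43–54) with a perfect authentic cadence — a large antecedent–consequent pair, i.e. a double period.
Phrase 3 begins with different material from phrase 1, making it contrasting.

contrasting double period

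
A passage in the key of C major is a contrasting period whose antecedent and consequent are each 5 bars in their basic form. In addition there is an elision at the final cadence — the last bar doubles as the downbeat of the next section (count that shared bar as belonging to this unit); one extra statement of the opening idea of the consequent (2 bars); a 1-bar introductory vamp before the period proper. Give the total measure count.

Basic contrasting period: 5 + 5 = 10 bars.
10 (basic form) + 2 (extra statement) + 1 (introduction) = 13.
The elision shares a bar with the next section but does not change this unit's count.

13 measures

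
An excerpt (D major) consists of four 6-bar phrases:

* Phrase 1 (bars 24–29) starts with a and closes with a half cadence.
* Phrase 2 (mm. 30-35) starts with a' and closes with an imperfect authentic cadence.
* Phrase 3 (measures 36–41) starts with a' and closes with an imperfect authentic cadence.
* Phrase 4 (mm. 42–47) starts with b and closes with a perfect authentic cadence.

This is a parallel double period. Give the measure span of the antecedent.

In a double period the first pair of phrases (ending imperfect authentic cadence) is the large antecedent and the second pair (ending perfect authentic cadence) is the large consequent; the antecedent is measures 24–35.

measures 24–35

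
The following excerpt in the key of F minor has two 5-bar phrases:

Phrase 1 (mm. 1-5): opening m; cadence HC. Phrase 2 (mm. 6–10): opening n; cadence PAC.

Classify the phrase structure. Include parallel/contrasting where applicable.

Phrase 1 ends with a half cadence (weaker) and phrase 2 with a perfect authentic cadence (stronger): antecedent + consequent = a period.
The two phrases open with different material (m / n), so the period is contrasting.

contrasting period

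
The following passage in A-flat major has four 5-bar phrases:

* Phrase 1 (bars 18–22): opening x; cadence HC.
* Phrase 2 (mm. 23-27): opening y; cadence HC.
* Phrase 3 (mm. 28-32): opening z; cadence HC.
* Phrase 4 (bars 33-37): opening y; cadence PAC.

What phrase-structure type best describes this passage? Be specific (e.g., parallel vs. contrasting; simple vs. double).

contrasting double period

Four phrases in two halves: the first half (mm. 18–27) ends with a half cadence, the second (mm. 28–37) with a perfect authentic cadence — a large antecedent–consequent pair, i.e. a double period.
Phrase 3 begins with different material from phrase 1, making it contrasting.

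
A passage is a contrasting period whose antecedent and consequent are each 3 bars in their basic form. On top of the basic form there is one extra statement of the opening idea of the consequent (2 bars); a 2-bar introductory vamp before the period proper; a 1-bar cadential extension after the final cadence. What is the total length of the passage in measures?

11 measures

Basic contrasting period: 3 + 3 = 6 bars.
6 (basic form) + 2 (extra statement) + 2 (introduction) + 1 (cadential extension) = 11.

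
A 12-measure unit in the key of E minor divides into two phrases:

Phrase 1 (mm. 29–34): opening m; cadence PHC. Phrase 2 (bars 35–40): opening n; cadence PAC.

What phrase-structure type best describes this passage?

Phrase 1 ends with a Phrygian half cadence (weaker) and phrase 2 with a perfect authentic cadence (stronger): antecedent + consequent = a period.
The two phrases open with different material (m / n), so the period is contrasting.

contrasting period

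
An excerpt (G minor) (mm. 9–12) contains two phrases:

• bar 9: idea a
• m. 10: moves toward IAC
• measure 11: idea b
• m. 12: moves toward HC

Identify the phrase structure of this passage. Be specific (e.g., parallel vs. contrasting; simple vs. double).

phrase group

The second phrase closes with a half cadence, which is not stronger than the first phrase's imperfect authentic cadence; without a weak→strong cadential pair there is no antecedent–consequent relationship, so this is a phrase group rather than a period.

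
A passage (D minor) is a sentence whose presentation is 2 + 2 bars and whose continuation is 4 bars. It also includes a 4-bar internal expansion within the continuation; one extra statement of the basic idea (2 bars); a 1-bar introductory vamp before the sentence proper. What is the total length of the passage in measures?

15 measures

Basic sentence: 2 + 2 + 4 = 8 bars.
8 (basic form) + 4 (internal expansion) + 2 (extra statement) + 1 (introduction) = 15.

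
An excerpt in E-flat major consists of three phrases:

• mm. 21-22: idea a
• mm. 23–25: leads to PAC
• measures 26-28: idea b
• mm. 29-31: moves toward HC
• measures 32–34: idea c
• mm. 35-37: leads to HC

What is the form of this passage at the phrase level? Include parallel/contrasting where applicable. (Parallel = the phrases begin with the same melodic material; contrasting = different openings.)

phrase group

The final phrase closes with a half cadence, which is not stronger than the preceding half cadence; the 3 phrases lack an overall antecedent–consequent design and so form a phrase group.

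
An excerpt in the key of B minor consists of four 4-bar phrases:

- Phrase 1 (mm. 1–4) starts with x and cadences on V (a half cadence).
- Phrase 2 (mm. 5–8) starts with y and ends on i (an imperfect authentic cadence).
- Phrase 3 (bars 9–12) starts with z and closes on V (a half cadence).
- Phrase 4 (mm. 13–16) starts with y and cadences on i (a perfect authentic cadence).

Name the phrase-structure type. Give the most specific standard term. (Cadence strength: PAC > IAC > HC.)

contrasting double period

Four phrases in two halves: the first half (mm. 1-8) ends with an imperfect authentic cadence, the second (bars 9–16) with a perfect authentic cadence — a large antecedent–consequent pair, i.e. a double period.
Phrase 3 begins with different material from phrase 1, making it contrasting.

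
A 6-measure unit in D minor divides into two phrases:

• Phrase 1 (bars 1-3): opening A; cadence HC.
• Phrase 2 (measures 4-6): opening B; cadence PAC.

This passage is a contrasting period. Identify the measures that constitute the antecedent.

The antecedent is the phrase ending with the weaker cadence (half cadence, phrase 1) and the consequent the one ending more conclusively (perfect authentic cadence, phrase 2); the antecedent is mm. 1-3.

measures 1–3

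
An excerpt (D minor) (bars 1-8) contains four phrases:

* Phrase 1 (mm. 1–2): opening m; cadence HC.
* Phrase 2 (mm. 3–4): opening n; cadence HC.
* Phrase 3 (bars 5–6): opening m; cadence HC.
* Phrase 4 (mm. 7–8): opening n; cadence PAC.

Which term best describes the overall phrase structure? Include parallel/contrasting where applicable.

parallel double period

Four phrases in two halves: the first half (mm. 1–4) ends with a half cadence, the second (bars 5–8) with a perfect authentic cadence — a large antecedent–consequent pair, i.e. a double period.
Phrase 3 begins with the same material as phrase 1, making it parallel.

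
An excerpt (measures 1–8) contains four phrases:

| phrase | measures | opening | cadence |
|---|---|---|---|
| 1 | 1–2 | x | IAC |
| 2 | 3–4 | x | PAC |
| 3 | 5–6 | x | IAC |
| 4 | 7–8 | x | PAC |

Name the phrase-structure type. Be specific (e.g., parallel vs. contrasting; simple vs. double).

repeated period

The cadence pattern IAC–PAC–IAC–PAC is weak–strong twice, and phrases 3–4 restate phrases 1–2: a period heard twice, not a double period (which would end weakly at phrase 2).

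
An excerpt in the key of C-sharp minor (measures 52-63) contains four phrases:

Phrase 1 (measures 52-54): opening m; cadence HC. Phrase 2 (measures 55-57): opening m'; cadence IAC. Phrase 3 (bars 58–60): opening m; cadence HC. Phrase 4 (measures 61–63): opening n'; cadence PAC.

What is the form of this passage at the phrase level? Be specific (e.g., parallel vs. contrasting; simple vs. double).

parallel double period

Four phrases in two halves: the first half (measures 52–57) ends with an imperfect authentic cadence, the second (measures 58–63) with a perfect authentic cadence — a large antecedent–consequent pair, i.e. a double period.
Phrase 3 begins with the same material as phrase 1, making it parallel.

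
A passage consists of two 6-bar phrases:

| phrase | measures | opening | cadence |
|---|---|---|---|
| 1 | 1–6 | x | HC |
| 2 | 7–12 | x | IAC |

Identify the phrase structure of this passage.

Phrase 1 ends with a half cadence (weaker) and phrase 2 with an imperfect authentic cadence (stronger): antecedent + consequent = a period.
The two phrases open with the same material (x / x), so the period is parallel.

parallel period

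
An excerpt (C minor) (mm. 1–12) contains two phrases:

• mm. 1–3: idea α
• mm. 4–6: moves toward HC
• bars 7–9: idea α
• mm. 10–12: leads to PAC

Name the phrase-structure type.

parallel period

Phrase 1 ends with a half cadence (weaker) and phrase 2 with a perfect authentic cadence (stronger): antecedent + consequent = a period.
The two phrases open with the same material (α / α), so the period is parallel.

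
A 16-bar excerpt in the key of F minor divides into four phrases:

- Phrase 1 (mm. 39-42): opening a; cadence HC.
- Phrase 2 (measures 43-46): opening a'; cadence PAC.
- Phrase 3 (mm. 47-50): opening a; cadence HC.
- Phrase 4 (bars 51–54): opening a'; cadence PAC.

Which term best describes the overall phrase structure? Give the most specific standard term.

The cadence pattern HC–PAC–HC–PAC is weak–strong twice, and phrases 3–4 restate phrases 1–2: a period heard twice, not a double period (which would end weakly at phrase 2).

repeated period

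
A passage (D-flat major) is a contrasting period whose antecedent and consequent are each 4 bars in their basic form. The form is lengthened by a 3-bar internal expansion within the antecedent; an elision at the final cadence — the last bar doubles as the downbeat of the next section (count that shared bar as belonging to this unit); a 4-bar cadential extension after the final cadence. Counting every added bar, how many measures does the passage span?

15 measures

Basic contrasting period: 4 + 4 = 8 bars.
8 (basic form) + 3 (internal expansion) + 4 (cadential extension) = 15.
The elision shares a bar with the next section but does not change this unit's count.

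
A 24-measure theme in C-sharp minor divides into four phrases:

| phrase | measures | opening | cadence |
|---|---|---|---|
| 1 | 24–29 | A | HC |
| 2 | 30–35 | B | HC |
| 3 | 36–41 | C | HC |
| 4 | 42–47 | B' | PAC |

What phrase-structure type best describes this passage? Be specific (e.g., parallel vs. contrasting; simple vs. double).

Four phrases in two halves: the first half (measures 24–35) ends with a half cadence, the second (measures 36-47) with a perfect authentic cadence — a large antecedent–consequent pair, i.e. a double period.
Phrase 3 begins with different material from phrase 1, making it contrasting.

contrasting double period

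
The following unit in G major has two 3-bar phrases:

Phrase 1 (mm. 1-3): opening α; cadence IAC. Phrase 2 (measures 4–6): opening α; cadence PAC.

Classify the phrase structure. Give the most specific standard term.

parallel period

Phrase 1 ends with an imperfect authentic cadence (weaker) and phrase 2 with a perfect authentic cadence (stronger): antecedent + consequent = a period.
The two phrases open with the same material (α / α), so the period is parallel.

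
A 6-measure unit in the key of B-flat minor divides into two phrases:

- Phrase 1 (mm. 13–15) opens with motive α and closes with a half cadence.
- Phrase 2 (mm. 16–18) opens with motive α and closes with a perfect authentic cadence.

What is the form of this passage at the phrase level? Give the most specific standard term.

parallel period

Phrase 1 ends with a half cadence (weaker) and phrase 2 with a perfect authentic cadence (stronger): antecedent + consequent = a period.
The two phrases open with the same material (α / α), so the period is parallel.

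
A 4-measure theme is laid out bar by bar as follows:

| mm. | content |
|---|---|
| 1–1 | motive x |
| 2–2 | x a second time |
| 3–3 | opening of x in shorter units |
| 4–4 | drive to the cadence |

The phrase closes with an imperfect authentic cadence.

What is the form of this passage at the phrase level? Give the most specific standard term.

sentence

Basic idea (measure 1) + its repetition (bar 2) form the presentation; fragmentation and cadence (bars 3–4) form the continuation — the 4-bar whole is a sentence.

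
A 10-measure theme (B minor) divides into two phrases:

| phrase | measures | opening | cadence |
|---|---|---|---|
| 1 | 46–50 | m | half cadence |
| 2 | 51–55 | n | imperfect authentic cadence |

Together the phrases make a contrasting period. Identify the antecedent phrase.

phrase 1

The phrase ending with the weaker cadence (half cadence) is the antecedent; the one ending more conclusively (imperfect authentic cadence) is the consequent. The antecedent is phrase 1.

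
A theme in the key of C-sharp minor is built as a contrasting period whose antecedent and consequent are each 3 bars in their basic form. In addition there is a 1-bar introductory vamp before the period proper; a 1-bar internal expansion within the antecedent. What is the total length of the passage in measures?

8 measures

Basic contrasting period: 3 + 3 = 6 bars.
6 (basic form) + 1 (introduction) + 1 (internal expansion) = 8.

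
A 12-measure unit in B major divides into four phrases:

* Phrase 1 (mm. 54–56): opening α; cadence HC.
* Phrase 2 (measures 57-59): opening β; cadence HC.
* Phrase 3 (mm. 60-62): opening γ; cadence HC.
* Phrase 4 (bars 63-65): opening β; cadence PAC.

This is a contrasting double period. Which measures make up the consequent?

measures 60–65

In a double period the first pair of phrases (ending half cadence) is the large antecedent and the second pair (ending perfect authentic cadence) is the large consequent; the consequent is measures 60–65.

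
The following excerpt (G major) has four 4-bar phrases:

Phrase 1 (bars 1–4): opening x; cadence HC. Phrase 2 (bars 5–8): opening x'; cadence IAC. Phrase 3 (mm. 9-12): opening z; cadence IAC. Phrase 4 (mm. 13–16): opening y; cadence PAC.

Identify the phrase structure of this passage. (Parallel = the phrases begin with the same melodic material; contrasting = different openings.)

contrasting double period

Four phrases in two halves: the first half (bars 1–8) ends with an imperfect authentic cadence, the second (measures 9–16) with a perfect authentic cadence — a large antecedent–consequent pair, i.e. a double period.
Phrase 3 begins with different material from phrase 1, making it contrasting.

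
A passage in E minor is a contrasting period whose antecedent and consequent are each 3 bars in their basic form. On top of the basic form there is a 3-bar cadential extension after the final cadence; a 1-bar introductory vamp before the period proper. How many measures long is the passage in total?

10 measures

Basic contrasting period: 3 + 3 = 6 bars.
6 (basic form) + 3 (cadential extension) + 1 (introduction) = 10.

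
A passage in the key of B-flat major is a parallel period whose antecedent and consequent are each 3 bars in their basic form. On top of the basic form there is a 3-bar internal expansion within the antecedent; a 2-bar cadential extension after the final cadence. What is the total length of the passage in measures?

Basic parallel period: 3 + 3 = 6 bars.
6 (basic form) + 3 (internal expansion) + 2 (cadential extension) = 11.

11 measures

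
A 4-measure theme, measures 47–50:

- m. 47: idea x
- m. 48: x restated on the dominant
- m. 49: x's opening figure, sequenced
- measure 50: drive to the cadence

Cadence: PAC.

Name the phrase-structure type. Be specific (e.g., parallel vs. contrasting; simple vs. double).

Basic idea (bar 47) + its repetition (bar 48) form the presentation; fragmentation and cadence (mm. 49-50) form the continuation — the 4-bar whole is a sentence.

sentence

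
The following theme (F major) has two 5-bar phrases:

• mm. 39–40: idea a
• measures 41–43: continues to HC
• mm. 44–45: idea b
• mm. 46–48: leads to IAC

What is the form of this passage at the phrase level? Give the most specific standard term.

contrasting period

Phrase 1 ends with a half cadence (weaker) and phrase 2 with an imperfect authentic cadence (stronger): antecedent + consequent = a period.
The two phrases open with different material (a / b), so the period is contrasting.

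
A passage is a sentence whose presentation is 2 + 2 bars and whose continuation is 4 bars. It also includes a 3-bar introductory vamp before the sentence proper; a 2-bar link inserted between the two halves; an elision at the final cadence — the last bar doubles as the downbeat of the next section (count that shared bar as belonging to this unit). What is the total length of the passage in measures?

13 measures

Basic sentence: 2 + 2 + 4 = 8 bars.
8 (basic form) + 3 (introduction) + 2 (link) = 13.
The elision shares a bar with the next section but does not change this unit's count.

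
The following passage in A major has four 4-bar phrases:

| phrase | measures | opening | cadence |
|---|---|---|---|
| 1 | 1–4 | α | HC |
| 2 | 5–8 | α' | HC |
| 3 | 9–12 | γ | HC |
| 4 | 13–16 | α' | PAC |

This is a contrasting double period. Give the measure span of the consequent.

measures 9–16

In a double period the first pair of phrases (ending half cadence) is the large antecedent and the second pair (ending perfect authentic cadence) is the large consequent; the consequent is measures 9–16.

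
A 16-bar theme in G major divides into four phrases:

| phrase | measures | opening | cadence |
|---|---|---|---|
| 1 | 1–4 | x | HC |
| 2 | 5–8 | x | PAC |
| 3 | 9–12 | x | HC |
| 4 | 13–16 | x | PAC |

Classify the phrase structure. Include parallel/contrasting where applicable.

The cadence pattern HC–PAC–HC–PAC is weak–strong twice, and phrases 3–4 restate phrases 1–2: a period heard twice, not a double period (which would end weakly at phrase 2).

repeated period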